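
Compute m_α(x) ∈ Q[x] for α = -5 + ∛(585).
m_α(x) = x^3 + 15x^2 + 75x - 460

Set β = α + 5 = ∛(585), so β^3 = 585. Then (α + 5)^3 - 585 = 0, i.e. α is a root of g(x) = (x + 5)^3 - 585 = x^3 + 15x^2 + 75x - 460. Since g(x) = h(x + 5) where h(x) = x^3 - 585, and h is irreducible over Q (because 585 is not a perfect cube, so h has no rational root, and a monic cubic with no rational root is irreducible), g is also irreducible (irreducibility is preserved under the substitution x → x + 5). Hence m_α(x) = x^3 + 15x^2 + 75x - 460.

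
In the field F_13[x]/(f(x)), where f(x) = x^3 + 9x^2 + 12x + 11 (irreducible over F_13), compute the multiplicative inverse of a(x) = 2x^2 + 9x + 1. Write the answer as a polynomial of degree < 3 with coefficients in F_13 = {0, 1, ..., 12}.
a(x)^(-1) ≡ 12x^2 + 3x + 10 (mod f(x))

Since f is irreducible over F_13, F_13[x]/(f) is a field and a(x) ≠ 0 has an inverse. Apply the extended Euclidean algorithm to f(x) and a(x) in F_13[x]: f(x) = (7x + 12)·a(x) + (x + 12);  a(x) = (2x + 11)·(x + 12) + (12). The last nonzero remainder is the constant 12 = gcd(f, a) in F_13. Back-substituting through the division chain expresses 12 = s(x)·a(x) + t(x)·f(x) with s(x) ≡ x^2 + 10x + 3 (mod f), so (x^2 + 10x + 3)·a(x) ≡ 12 (mod f). Multiplying by 12^(-1) ≡ 12 in F_13 gives a(x)^(-1) ≡ 12·(x^2 + 10x + 3) ≡ 12x^2 + 3x + 10 (mod f). Check: (2x^2 + 9x + 1)·(12x^2 + 3x + 10) = 11x^4 + 10x^3 + 7x^2 + 2x + 10 ≡ 1 (mod x^3 + 9x^2 + 12x + 11).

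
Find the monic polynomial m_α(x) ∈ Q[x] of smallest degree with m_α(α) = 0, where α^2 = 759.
m_α(x) = x^2 - 759

α satisfies α^2 - 759 = 0, so x^2 - 759 annihilates α. Since d = 759 is squarefree and ≠ 1, it is not a perfect square in Q, so x^2 - 759 has no rational root and is therefore irreducible over Q (a degree-2 polynomial over a field is irreducible iff it has no root). Hence m_α(x) = x^2 - 759.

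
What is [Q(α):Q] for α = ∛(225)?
[Q(α):Q] = 3

The minimal polynomial of α is x^3 - 225, irreducible over Q since 225 is not a perfect cube (so x^3 - 225 has no rational root). Hence [Q(α):Q] = deg(m_α) = 3.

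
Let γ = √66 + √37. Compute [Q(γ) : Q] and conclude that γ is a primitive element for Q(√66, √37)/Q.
[Q(γ) : Q] = 4 (equivalently, Q(γ) = Q(√66, √37))

Obviously Q(γ) ⊆ Q(√66, √37), and [Q(√66, √37):Q] = 4 (since 66, 37 are distinct squarefree integers > 1 with 2442 not a perfect square). To show equality we compute the minimal polynomial of γ. From γ = √66 + √37: γ^2 = 66 + 2√(2442) + 37 = 103 + 2√(2442), so γ^2 - 103 = 2√(2442); squaring, (γ^2 - 103)^2 = 4·2442, i.e. γ^4 - 206γ^2 + 10609 - 9768 = 0, i.e. γ^4 - 206γ^2 + 841 = 0. So γ is a root of x^4 - 206x^2 + 841. This polynomial is irreducible over Q: it has no rational root (each ±√66 ± √37 is irrational), and any factorization into two quadratics over Q would force √(2442) ∈ Q (pairing opposite roots) or √66, √37 ∈ Q (other pairings), all impossible. Hence [Q(γ):Q] = 4 = [Q(√66, √37):Q], so Q(γ) = Q(√66, √37).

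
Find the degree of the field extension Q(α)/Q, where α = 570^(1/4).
[Q(α):Q] = 4

α is a root of x^4 - 570. By Eisenstein's criterion at the prime p = 2 (which divides the constant term 570 but p^2 = 4 does not, since 570 is squarefree), x^4 - 570 is irreducible over Q. Hence [Q(α):Q] = 4.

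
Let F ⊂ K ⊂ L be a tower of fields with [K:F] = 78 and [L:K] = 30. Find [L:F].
[L:F] = 2340

The tower law says that for any tower of field extensions F ⊂ K ⊂ L with finite degrees, [L:F] = [L:K] · [K:F]. Here this gives [L:F] = 30 · 78 = 2340.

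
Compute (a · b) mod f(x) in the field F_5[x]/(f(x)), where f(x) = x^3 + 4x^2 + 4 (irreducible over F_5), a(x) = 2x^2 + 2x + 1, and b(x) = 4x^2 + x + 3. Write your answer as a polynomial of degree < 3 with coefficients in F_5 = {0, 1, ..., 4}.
a · b ≡ 1 (mod f(x))

Multiply in F_5[x]: a(x)·b(x) = (2x^2 + 2x + 1)·(4x^2 + x + 3) = 3x^4 + 2x^2 + 2x + 3. This has degree ≥ 3, so divide by f(x) over F_5: 3x^4 + 2x^2 + 2x + 3 = (3x + 3)·(x^3 + 4x^2 + 4) + (1). Hence a·b ≡ 1 (mod f). (F_5[x]/(f) is a field with 5^3 = 125 elements since f is irreducible of degree 3.)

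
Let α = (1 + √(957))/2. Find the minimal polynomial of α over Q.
m_α(x) = x^2 - x - 239

From 2α - 1 = √(957), squaring gives (2α - 1)^2 = 957, i.e. 4α^2 - 4α + 1 = 957, so α^2 - α + (1 - 957)/4 = 0. Since 957 ≡ 1 (mod 4), (1 - 957)/4 = -239 ∈ Z. The polynomial x^2 - x - 239 has discriminant 1 - 4·(-239) = 957, which is not a perfect square in Q (d = 957 is squarefree and ≠ 1), so x^2 - x - 239 is irreducible over Q. It is the minimal polynomial of α.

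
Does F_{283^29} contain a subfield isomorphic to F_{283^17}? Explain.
No: F_{283^17} is not a subfield of F_{283^29}

F_{p^m} embeds in F_{p^n} iff m | n. Here 17 ∤ 29 (since 29 = 1·17 + 12 with remainder 12 ≠ 0), so F_{283^17} is not a subfield of F_{283^29}. Equivalently: if it were, the tower law would give 17 = [F_{283^17}:F_283] dividing [F_{283^29}:F_283] = 29, contradiction.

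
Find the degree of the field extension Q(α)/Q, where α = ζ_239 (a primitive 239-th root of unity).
[Q(α):Q] = 238

The minimal polynomial of ζ_239 over Q is the 239-th cyclotomic polynomial Φ_239(x), which is irreducible over Q and has degree φ(239) = 238. Hence [Q(α):Q] = φ(239) = 238.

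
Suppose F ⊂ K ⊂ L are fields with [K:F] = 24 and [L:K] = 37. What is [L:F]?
[L:F] = 888

The tower law says that for any tower of field extensions F ⊂ K ⊂ L with finite degrees, [L:F] = [L:K] · [K:F]. Here this gives [L:F] = 37 · 24 = 888.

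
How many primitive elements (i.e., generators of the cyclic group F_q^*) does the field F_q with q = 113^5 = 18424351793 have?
There are φ(18424351792) = 7149600000 primitive elements

F_q^* is cyclic of order q - 1 = 18424351792. A cyclic group of order m has exactly φ(m) generators. Here m = 18424351792 = 2^4 · 7 · 11 · 251 · 59581, so the number of primitive elements is φ(18424351792) = 7149600000.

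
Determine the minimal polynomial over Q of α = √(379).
m_α(x) = x^2 - 379

α satisfies α^2 - 379 = 0, so x^2 - 379 annihilates α. Since d = 379 is squarefree and ≠ 1, it is not a perfect square in Q, so x^2 - 379 has no rational root and is therefore irreducible over Q (a degree-2 polynomial over a field is irreducible iff it has no root). Hence m_α(x) = x^2 - 379.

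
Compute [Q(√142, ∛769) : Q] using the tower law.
[Q(√142, ∛769) : Q] = 6

Let L = Q(√142, ∛769). Since Q(√142) ⊂ L and [Q(√142):Q] = 2, the tower law gives 2 | [L:Q]. Likewise Q(∛769) ⊂ L with [Q(∛769):Q] = 3 (because 769 is not a perfect cube), so 3 | [L:Q]. As gcd(2,3) = 1, [L:Q] is divisible by 6. Conversely L is generated over Q by √142 and ∛769, so [L:Q] ≤ 2·3 = 6. Therefore [Q(√142, ∛769) : Q] = 6.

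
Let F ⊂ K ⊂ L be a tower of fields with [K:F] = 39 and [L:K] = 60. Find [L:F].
[L:F] = 2340

The tower law says that for any tower of field extensions F ⊂ K ⊂ L with finite degrees, [L:F] = [L:K] · [K:F]. Here this gives [L:F] = 60 · 39 = 2340.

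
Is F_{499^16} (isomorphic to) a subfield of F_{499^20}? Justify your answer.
No: F_{499^16} is not a subfield of F_{499^20}

F_{p^m} embeds in F_{p^n} iff m | n. Here 16 ∤ 20 (since 20 = 1·16 + 4 with remainder 4 ≠ 0), so F_{499^16} is not a subfield of F_{499^20}. Equivalently: if it were, the tower law would give 16 = [F_{499^16}:F_499] dividing [F_{499^20}:F_499] = 20, contradiction.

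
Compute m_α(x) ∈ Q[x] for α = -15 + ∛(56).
m_α(x) = x^3 + 45x^2 + 675x + 3319

Set β = α + 15 = ∛(56), so β^3 = 56. Then (α + 15)^3 - 56 = 0, i.e. α is a root of g(x) = (x + 15)^3 - 56 = x^3 + 45x^2 + 675x + 3319. Since g(x) = h(x + 15) where h(x) = x^3 - 56, and h is irreducible over Q (because 56 is not a perfect cube, so h has no rational root, and a monic cubic with no rational root is irreducible), g is also irreducible (irreducibility is preserved under the substitution x → x + 15). Hence m_α(x) = x^3 + 45x^2 + 675x + 3319.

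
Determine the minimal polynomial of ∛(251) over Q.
m_α(x) = x^3 - 251

α satisfies α^3 = 251, so x^3 - 251 annihilates α. By the rational root test, a rational root p/q (in lowest terms) of x^3 - 251 would satisfy p^3 = 251 q^3, forcing q = 1 and p^3 = 251; but 251 is not a perfect cube, contradiction. A monic cubic over Q with no rational root is irreducible (any nontrivial factorization would include a linear factor). Hence x^3 - 251 is the minimal polynomial of α, and in particular [Q(α):Q] = 3.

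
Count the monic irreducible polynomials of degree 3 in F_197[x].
There are 2548392 monic irreducible polynomials of degree 3 over F_197

Each element of F_{197^3} that lies in no proper subfield is a root of exactly one monic irreducible of degree 3 over F_197, and each such polynomial has 3 distinct roots in F_{197^3}. By Möbius inversion the count is N_197(3) = (1/3) Σ_{d|3} μ(3/d) · 197^d = (1/3)(μ(3)·197^1 + μ(1)·197^3) = 7645176/3 = 2548392.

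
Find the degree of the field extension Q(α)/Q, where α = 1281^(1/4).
[Q(α):Q] = 4

α is a root of x^4 - 1281. By Eisenstein's criterion at the prime p = 3 (which divides the constant term 1281 but p^2 = 9 does not, since 1281 is squarefree), x^4 - 1281 is irreducible over Q. Hence [Q(α):Q] = 4.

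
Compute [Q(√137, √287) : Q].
[Q(√137, √287) : Q] = 4

[Q(√137):Q] = 2 (min poly x^2 - 137, irreducible since 137 is squarefree > 1). For the top step, suppose √287 ∈ Q(√137), say √287 = c + d√137 with c, d ∈ Q. Squaring: 287 = c^2 + 137d^2 + 2cd√137. Since √137 ∉ Q this forces 2cd = 0. If d = 0 then √287 = c ∈ Q, contradicting 287 squarefree > 1. If c = 0 then 287 = 137d^2, so 137·287 = (137d)^2 is a perfect square in Q — but 137·287 = 39319 is not a perfect square (since 137 and 287 are distinct squarefree integers). Contradiction. Hence √287 ∉ Q(√137), so x^2 - 287 stays irreducible over Q(√137) and [Q(√137, √287) : Q(√137)] = 2. By the tower law, [Q(√137, √287) : Q] = 2 · 2 = 4.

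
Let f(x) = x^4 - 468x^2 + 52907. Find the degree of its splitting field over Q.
[K : Q] = 4

Solving the quadratic in x^2: x^2 = (468 ± √(468^2 - 4·52907))/2 = (468 ± √7396)/2 = (468 ± 86)/2, giving x^2 = 277 or x^2 = 191. So f(x) = (x^2 - 277)(x^2 - 191) and the roots of f are ±√277, ±√191. Hence the splitting field is K = Q(√277, √191). Since 277 and 191 are distinct squarefree integers > 1, their product 52907 is not a perfect square, so √191 ∉ Q(√277). By the tower law [K:Q] = [Q(√277,√191):Q(√277)] · [Q(√277):Q] = 2 · 2 = 4.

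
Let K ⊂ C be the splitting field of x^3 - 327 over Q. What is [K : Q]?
[K : Q] = 6

The roots of x^3 - 327 are ∛327, ω∛327, ω^2∛327 where ω = e^(2πi/3) is a primitive cube root of unity, so K = Q(∛327, ω). Now [Q(∛327):Q] = 3 (since 327 is not a perfect cube, x^3 - 327 is irreducible) and [Q(ω):Q] = 2. Both 2 and 3 divide [K:Q], and [K:Q] ≤ 3·2 = 6, so [K:Q] = 6. (Equivalently: Q(∛327) ⊂ R but ω ∉ R, so [K : Q(∛327)] = 2.)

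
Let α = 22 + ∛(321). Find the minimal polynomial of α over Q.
m_α(x) = x^3 - 66x^2 + 1452x - 10969

Set β = α - 22 = ∛(321), so β^3 = 321. Then (α - 22)^3 - 321 = 0, i.e. α is a root of g(x) = (x - 22)^3 - 321 = x^3 - 66x^2 + 1452x - 10969. Since g(x) = h(x - 22) where h(x) = x^3 - 321, and h is irreducible over Q (because 321 is not a perfect cube, so h has no rational root, and a monic cubic with no rational root is irreducible), g is also irreducible (irreducibility is preserved under the substitution x → x - 22). Hence m_α(x) = x^3 - 66x^2 + 1452x - 10969.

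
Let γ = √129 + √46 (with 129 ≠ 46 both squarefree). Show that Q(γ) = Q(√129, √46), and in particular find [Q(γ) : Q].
[Q(γ) : Q] = 4 (equivalently, Q(γ) = Q(√129, √46))

Obviously Q(γ) ⊆ Q(√129, √46), and [Q(√129, √46):Q] = 4 (since 129, 46 are distinct squarefree integers > 1 with 5934 not a perfect square). To show equality we compute the minimal polynomial of γ. From γ = √129 + √46: γ^2 = 129 + 2√(5934) + 46 = 175 + 2√(5934), so γ^2 - 175 = 2√(5934); squaring, (γ^2 - 175)^2 = 4·5934, i.e. γ^4 - 350γ^2 + 30625 - 23736 = 0, i.e. γ^4 - 350γ^2 + 6889 = 0. So γ is a root of x^4 - 350x^2 + 6889. This polynomial is irreducible over Q: it has no rational root (each ±√129 ± √46 is irrational), and any factorization into two quadratics over Q would force √(5934) ∈ Q (pairing opposite roots) or √129, √46 ∈ Q (other pairings), all impossible. Hence [Q(γ):Q] = 4 = [Q(√129, √46):Q], so Q(γ) = Q(√129, √46).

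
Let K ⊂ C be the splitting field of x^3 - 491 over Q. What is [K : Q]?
[K : Q] = 6

The roots of x^3 - 491 are ∛491, ω∛491, ω^2∛491 where ω = e^(2πi/3) is a primitive cube root of unity, so K = Q(∛491, ω). Now [Q(∛491):Q] = 3 (since 491 is not a perfect cube, x^3 - 491 is irreducible) and [Q(ω):Q] = 2. Both 2 and 3 divide [K:Q], and [K:Q] ≤ 3·2 = 6, so [K:Q] = 6. (Equivalently: Q(∛491) ⊂ R but ω ∉ R, so [K : Q(∛491)] = 2.)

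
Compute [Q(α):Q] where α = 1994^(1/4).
[Q(α):Q] = 4

α is a root of x^4 - 1994. By Eisenstein's criterion at the prime p = 2 (which divides the constant term 1994 but p^2 = 4 does not, since 1994 is squarefree), x^4 - 1994 is irreducible over Q. Hence [Q(α):Q] = 4.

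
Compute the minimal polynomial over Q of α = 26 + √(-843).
m_α(x) = x^2 - 52x + 1519

From α - 26 = √(-843), squaring gives (α - 26)^2 = -843, i.e. α^2 - 52α + 676 = -843, so α^2 - 52α + 1519 = 0. The discriminant of x^2 - 52x + 1519 is (-52)^2 - 4·(1519) = 2704 - 6076 = -3372, and 4·(-843) is not a perfect square in Q since -843 is squarefree and ≠ 1. Hence x^2 - 52x + 1519 is irreducible over Q and is the minimal polynomial of α.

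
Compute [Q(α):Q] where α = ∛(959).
[Q(α):Q] = 3

The minimal polynomial of α is x^3 - 959, irreducible over Q since 959 is not a perfect cube (so x^3 - 959 has no rational root). Hence [Q(α):Q] = deg(m_α) = 3.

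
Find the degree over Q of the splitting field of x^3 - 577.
[K : Q] = 6

The roots of x^3 - 577 are ∛577, ω∛577, ω^2∛577 where ω = e^(2πi/3) is a primitive cube root of unity, so K = Q(∛577, ω). Now [Q(∛577):Q] = 3 (since 577 is not a perfect cube, x^3 - 577 is irreducible) and [Q(ω):Q] = 2. Both 2 and 3 divide [K:Q], and [K:Q] ≤ 3·2 = 6, so [K:Q] = 6. (Equivalently: Q(∛577) ⊂ R but ω ∉ R, so [K : Q(∛577)] = 2.)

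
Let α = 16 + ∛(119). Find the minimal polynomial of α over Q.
m_α(x) = x^3 - 48x^2 + 768x - 4215

Set β = α - 16 = ∛(119), so β^3 = 119. Then (α - 16)^3 - 119 = 0, i.e. α is a root of g(x) = (x - 16)^3 - 119 = x^3 - 48x^2 + 768x - 4215. Since g(x) = h(x - 16) where h(x) = x^3 - 119, and h is irreducible over Q (because 119 is not a perfect cube, so h has no rational root, and a monic cubic with no rational root is irreducible), g is also irreducible (irreducibility is preserved under the substitution x → x - 16). Hence m_α(x) = x^3 - 48x^2 + 768x - 4215.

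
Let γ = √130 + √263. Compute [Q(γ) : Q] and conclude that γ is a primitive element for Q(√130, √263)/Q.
[Q(γ) : Q] = 4 (equivalently, Q(γ) = Q(√130, √263))

Obviously Q(γ) ⊆ Q(√130, √263), and [Q(√130, √263):Q] = 4 (since 130, 263 are distinct squarefree integers > 1 with 34190 not a perfect square). To show equality we compute the minimal polynomial of γ. From γ = √130 + √263: γ^2 = 130 + 2√(34190) + 263 = 393 + 2√(34190), so γ^2 - 393 = 2√(34190); squaring, (γ^2 - 393)^2 = 4·34190, i.e. γ^4 - 786γ^2 + 154449 - 136760 = 0, i.e. γ^4 - 786γ^2 + 17689 = 0. So γ is a root of x^4 - 786x^2 + 17689. This polynomial is irreducible over Q: it has no rational root (each ±√130 ± √263 is irrational), and any factorization into two quadratics over Q would force √(34190) ∈ Q (pairing opposite roots) or √130, √263 ∈ Q (other pairings), all impossible. Hence [Q(γ):Q] = 4 = [Q(√130, √263):Q], so Q(γ) = Q(√130, √263).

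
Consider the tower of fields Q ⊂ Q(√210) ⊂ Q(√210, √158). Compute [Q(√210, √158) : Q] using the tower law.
[Q(√210, √158) : Q] = 4

[Q(√210):Q] = 2 (min poly x^2 - 210, irreducible since 210 is squarefree > 1). For the top step, suppose √158 ∈ Q(√210), say √158 = c + d√210 with c, d ∈ Q. Squaring: 158 = c^2 + 210d^2 + 2cd√210. Since √210 ∉ Q this forces 2cd = 0. If d = 0 then √158 = c ∈ Q, contradicting 158 squarefree > 1. If c = 0 then 158 = 210d^2, so 210·158 = (210d)^2 is a perfect square in Q — but 210·158 = 33180 is not a perfect square (since 210 and 158 are distinct squarefree integers). Contradiction. Hence √158 ∉ Q(√210), so x^2 - 158 stays irreducible over Q(√210) and [Q(√210, √158) : Q(√210)] = 2. By the tower law, [Q(√210, √158) : Q] = 2 · 2 = 4.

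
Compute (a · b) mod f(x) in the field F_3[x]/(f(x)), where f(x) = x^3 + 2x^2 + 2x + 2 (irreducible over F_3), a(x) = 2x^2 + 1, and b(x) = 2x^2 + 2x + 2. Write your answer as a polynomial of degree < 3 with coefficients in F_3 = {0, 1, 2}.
a · b ≡ 2x + 1 (mod f(x))

Multiply in F_3[x]: a(x)·b(x) = (2x^2 + 1)·(2x^2 + 2x + 2) = x^4 + x^3 + 2x + 2. This has degree ≥ 3, so divide by f(x) over F_3: x^4 + x^3 + 2x + 2 = (x + 2)·(x^3 + 2x^2 + 2x + 2) + (2x + 1). Hence a·b ≡ 2x + 1 (mod f). (F_3[x]/(f) is a field with 3^3 = 27 elements since f is irreducible of degree 3.)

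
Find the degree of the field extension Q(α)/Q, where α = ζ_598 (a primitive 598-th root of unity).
[Q(α):Q] = 264

The minimal polynomial of ζ_598 over Q is the 598-th cyclotomic polynomial Φ_598(x), which is irreducible over Q and has degree φ(598) = 264. Hence [Q(α):Q] = φ(598) = 264.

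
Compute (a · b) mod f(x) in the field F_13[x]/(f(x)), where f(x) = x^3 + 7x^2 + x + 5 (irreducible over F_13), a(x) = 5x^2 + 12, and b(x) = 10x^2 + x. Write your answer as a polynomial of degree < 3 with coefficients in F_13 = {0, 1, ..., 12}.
a · b ≡ 2x^2 + 3x + 9 (mod f(x))

Multiply in F_13[x]: a(x)·b(x) = (5x^2 + 12)·(10x^2 + x) = 11x^4 + 5x^3 + 3x^2 + 12x. This has degree ≥ 3, so divide by f(x) over F_13: 11x^4 + 5x^3 + 3x^2 + 12x = (11x + 6)·(x^3 + 7x^2 + x + 5) + (2x^2 + 3x + 9). Hence a·b ≡ 2x^2 + 3x + 9 (mod f). (F_13[x]/(f) is a field with 13^3 = 2197 elements since f is irreducible of degree 3.)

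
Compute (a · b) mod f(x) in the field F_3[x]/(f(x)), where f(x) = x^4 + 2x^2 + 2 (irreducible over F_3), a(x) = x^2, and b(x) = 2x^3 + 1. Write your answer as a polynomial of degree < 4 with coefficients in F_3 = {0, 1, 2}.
a · b ≡ 2x^3 + x^2 + 2x (mod f(x))

Multiply in F_3[x]: a(x)·b(x) = (x^2)·(2x^3 + 1) = 2x^5 + x^2. This has degree ≥ 4, so divide by f(x) over F_3: 2x^5 + x^2 = (2x)·(x^4 + 2x^2 + 2) + (2x^3 + x^2 + 2x). Hence a·b ≡ 2x^3 + x^2 + 2x (mod f). (F_3[x]/(f) is a field with 3^4 = 81 elements since f is irreducible of degree 4.)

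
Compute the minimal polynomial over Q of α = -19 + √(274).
m_α(x) = x^2 + 38x + 87

From α + 19 = √(274), squaring gives (α + 19)^2 = 274, i.e. α^2 + 38α + 361 = 274, so α^2 + 38α + 87 = 0. The discriminant of x^2 + 38x + 87 is (38)^2 - 4·(87) = 1444 - 348 = 1096, and 4·(274) is not a perfect square in Q since 274 is squarefree and ≠ 1. Hence x^2 + 38x + 87 is irreducible over Q and is the minimal polynomial of α.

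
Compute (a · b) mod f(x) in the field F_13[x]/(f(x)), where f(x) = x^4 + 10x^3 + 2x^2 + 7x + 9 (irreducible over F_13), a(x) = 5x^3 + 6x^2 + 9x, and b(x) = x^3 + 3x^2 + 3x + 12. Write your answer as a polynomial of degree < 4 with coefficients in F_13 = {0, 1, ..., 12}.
a · b ≡ 2x^3 + 3x^2 + 1 (mod f(x))

Multiply in F_13[x]: a(x)·b(x) = (5x^3 + 6x^2 + 9x)·(x^3 + 3x^2 + 3x + 12) = 5x^6 + 8x^5 + 3x^4 + x^3 + 8x^2 + 4x. This has degree ≥ 4, so divide by f(x) over F_13: 5x^6 + 8x^5 + 3x^4 + x^3 + 8x^2 + 4x = (5x^2 + 10x + 10)·(x^4 + 10x^3 + 2x^2 + 7x + 9) + (2x^3 + 3x^2 + 1). Hence a·b ≡ 2x^3 + 3x^2 + 1 (mod f). (F_13[x]/(f) is a field with 13^4 = 28561 elements since f is irreducible of degree 4.)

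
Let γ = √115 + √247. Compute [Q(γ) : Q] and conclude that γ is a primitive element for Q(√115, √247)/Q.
[Q(γ) : Q] = 4 (equivalently, Q(γ) = Q(√115, √247))

Obviously Q(γ) ⊆ Q(√115, √247), and [Q(√115, √247):Q] = 4 (since 115, 247 are distinct squarefree integers > 1 with 28405 not a perfect square). To show equality we compute the minimal polynomial of γ. From γ = √115 + √247: γ^2 = 115 + 2√(28405) + 247 = 362 + 2√(28405), so γ^2 - 362 = 2√(28405); squaring, (γ^2 - 362)^2 = 4·28405, i.e. γ^4 - 724γ^2 + 131044 - 113620 = 0, i.e. γ^4 - 724γ^2 + 17424 = 0. So γ is a root of x^4 - 724x^2 + 17424. This polynomial is irreducible over Q: it has no rational root (each ±√115 ± √247 is irrational), and any factorization into two quadratics over Q would force √(28405) ∈ Q (pairing opposite roots) or √115, √247 ∈ Q (other pairings), all impossible. Hence [Q(γ):Q] = 4 = [Q(√115, √247):Q], so Q(γ) = Q(√115, √247).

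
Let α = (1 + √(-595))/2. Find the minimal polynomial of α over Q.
m_α(x) = x^2 - x + 149

From 2α - 1 = √(-595), squaring gives (2α - 1)^2 = -595, i.e. 4α^2 - 4α + 1 = -595, so α^2 - α + (1 + 595)/4 = 0. Since -595 ≡ 1 (mod 4), (1 + 595)/4 = 149 ∈ Z. The polynomial x^2 - x + 149 has discriminant 1 - 4·(149) = -595, which is not a perfect square in Q (d = -595 is squarefree and ≠ 1), so x^2 - x + 149 is irreducible over Q. It is the minimal polynomial of α.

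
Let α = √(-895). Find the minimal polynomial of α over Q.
m_α(x) = x^2 + 895

α satisfies α^2 + 895 = 0, so x^2 + 895 annihilates α. Since d = -895 is squarefree and ≠ 1, it is not a perfect square in Q, so x^2 + 895 has no rational root and is therefore irreducible over Q (a degree-2 polynomial over a field is irreducible iff it has no root). Hence m_α(x) = x^2 + 895.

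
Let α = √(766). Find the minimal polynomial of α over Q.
m_α(x) = x^2 - 766

α satisfies α^2 - 766 = 0, so x^2 - 766 annihilates α. Since d = 766 is squarefree and ≠ 1, it is not a perfect square in Q, so x^2 - 766 has no rational root and is therefore irreducible over Q (a degree-2 polynomial over a field is irreducible iff it has no root). Hence m_α(x) = x^2 - 766.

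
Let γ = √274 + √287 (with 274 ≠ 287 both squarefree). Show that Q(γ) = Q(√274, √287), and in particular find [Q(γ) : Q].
[Q(γ) : Q] = 4 (equivalently, Q(γ) = Q(√274, √287))

Obviously Q(γ) ⊆ Q(√274, √287), and [Q(√274, √287):Q] = 4 (since 274, 287 are distinct squarefree integers > 1 with 78638 not a perfect square). To show equality we compute the minimal polynomial of γ. From γ = √274 + √287: γ^2 = 274 + 2√(78638) + 287 = 561 + 2√(78638), so γ^2 - 561 = 2√(78638); squaring, (γ^2 - 561)^2 = 4·78638, i.e. γ^4 - 1122γ^2 + 314721 - 314552 = 0, i.e. γ^4 - 1122γ^2 + 169 = 0. So γ is a root of x^4 - 1122x^2 + 169. This polynomial is irreducible over Q: it has no rational root (each ±√274 ± √287 is irrational), and any factorization into two quadratics over Q would force √(78638) ∈ Q (pairing opposite roots) or √274, √287 ∈ Q (other pairings), all impossible. Hence [Q(γ):Q] = 4 = [Q(√274, √287):Q], so Q(γ) = Q(√274, √287).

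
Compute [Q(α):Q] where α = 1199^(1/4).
[Q(α):Q] = 4

α is a root of x^4 - 1199. By Eisenstein's criterion at the prime p = 11 (which divides the constant term 1199 but p^2 = 121 does not, since 1199 is squarefree), x^4 - 1199 is irreducible over Q. Hence [Q(α):Q] = 4.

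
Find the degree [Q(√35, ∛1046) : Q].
[Q(√35, ∛1046) : Q] = 6

Let L = Q(√35, ∛1046). Since Q(√35) ⊂ L and [Q(√35):Q] = 2, the tower law gives 2 | [L:Q]. Likewise Q(∛1046) ⊂ L with [Q(∛1046):Q] = 3 (because 1046 is not a perfect cube), so 3 | [L:Q]. As gcd(2,3) = 1, [L:Q] is divisible by 6. Conversely L is generated over Q by √35 and ∛1046, so [L:Q] ≤ 2·3 = 6. Therefore [Q(√35, ∛1046) : Q] = 6.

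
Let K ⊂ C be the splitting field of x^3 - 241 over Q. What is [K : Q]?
[K : Q] = 6

The roots of x^3 - 241 are ∛241, ω∛241, ω^2∛241 where ω = e^(2πi/3) is a primitive cube root of unity, so K = Q(∛241, ω). Now [Q(∛241):Q] = 3 (since 241 is not a perfect cube, x^3 - 241 is irreducible) and [Q(ω):Q] = 2. Both 2 and 3 divide [K:Q], and [K:Q] ≤ 3·2 = 6, so [K:Q] = 6. (Equivalently: Q(∛241) ⊂ R but ω ∉ R, so [K : Q(∛241)] = 2.)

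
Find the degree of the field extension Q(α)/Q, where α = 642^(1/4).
[Q(α):Q] = 4

α is a root of x^4 - 642. By Eisenstein's criterion at the prime p = 2 (which divides the constant term 642 but p^2 = 4 does not, since 642 is squarefree), x^4 - 642 is irreducible over Q. Hence [Q(α):Q] = 4.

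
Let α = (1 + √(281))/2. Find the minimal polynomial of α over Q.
m_α(x) = x^2 - x - 70

From 2α - 1 = √(281), squaring gives (2α - 1)^2 = 281, i.e. 4α^2 - 4α + 1 = 281, so α^2 - α + (1 - 281)/4 = 0. Since 281 ≡ 1 (mod 4), (1 - 281)/4 = -70 ∈ Z. The polynomial x^2 - x - 70 has discriminant 1 - 4·(-70) = 281, which is not a perfect square in Q (d = 281 is squarefree and ≠ 1), so x^2 - x - 70 is irreducible over Q. It is the minimal polynomial of α.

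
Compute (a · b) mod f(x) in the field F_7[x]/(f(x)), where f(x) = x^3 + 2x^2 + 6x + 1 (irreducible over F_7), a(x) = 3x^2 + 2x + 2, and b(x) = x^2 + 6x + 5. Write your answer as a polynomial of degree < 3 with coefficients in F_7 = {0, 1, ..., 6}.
a · b ≡ 4x^2 + 5x + 3 (mod f(x))

Multiply in F_7[x]: a(x)·b(x) = (3x^2 + 2x + 2)·(x^2 + 6x + 5) = 3x^4 + 6x^3 + x^2 + x + 3. This has degree ≥ 3, so divide by f(x) over F_7: 3x^4 + 6x^3 + x^2 + x + 3 = (3x)·(x^3 + 2x^2 + 6x + 1) + (4x^2 + 5x + 3). Hence a·b ≡ 4x^2 + 5x + 3 (mod f). (F_7[x]/(f) is a field with 7^3 = 343 elements since f is irreducible of degree 3.)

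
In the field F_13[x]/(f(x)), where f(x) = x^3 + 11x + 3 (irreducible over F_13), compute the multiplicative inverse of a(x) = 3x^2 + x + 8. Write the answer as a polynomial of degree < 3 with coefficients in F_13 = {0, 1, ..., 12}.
a(x)^(-1) ≡ 3x^2 + 7x + 1 (mod f(x))

Since f is irreducible over F_13, F_13[x]/(f) is a field and a(x) ≠ 0 has an inverse. Apply the extended Euclidean algorithm to f(x) and a(x) in F_13[x]: f(x) = (9x + 10)·a(x) + (7x + 1);  a(x) = (6x + 3)·(7x + 1) + (5). The last nonzero remainder is the constant 5 = gcd(f, a) in F_13. Back-substituting through the division chain expresses 5 = s(x)·a(x) + t(x)·f(x) with s(x) ≡ 2x^2 + 9x + 5 (mod f), so (2x^2 + 9x + 5)·a(x) ≡ 5 (mod f). Multiplying by 5^(-1) ≡ 8 in F_13 gives a(x)^(-1) ≡ 8·(2x^2 + 9x + 5) ≡ 3x^2 + 7x + 1 (mod f). Check: (3x^2 + x + 8)·(3x^2 + 7x + 1) = 9x^4 + 11x^3 + 8x^2 + 5x + 8 ≡ 1 (mod x^3 + 11x + 3).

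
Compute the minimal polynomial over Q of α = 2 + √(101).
m_α(x) = x^2 - 4x - 97

From α - 2 = √(101), squaring gives (α - 2)^2 = 101, i.e. α^2 - 4α + 4 = 101, so α^2 - 4α - 97 = 0. The discriminant of x^2 - 4x - 97 is (-4)^2 - 4·(-97) = 16 + 388 = 404, and 4·(101) is not a perfect square in Q since 101 is squarefree and ≠ 1. Hence x^2 - 4x - 97 is irreducible over Q and is the minimal polynomial of α.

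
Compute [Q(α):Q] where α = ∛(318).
[Q(α):Q] = 3

The minimal polynomial of α is x^3 - 318, irreducible over Q since 318 is not a perfect cube (so x^3 - 318 has no rational root). Hence [Q(α):Q] = deg(m_α) = 3.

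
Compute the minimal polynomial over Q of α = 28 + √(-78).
m_α(x) = x^2 - 56x + 862

From α - 28 = √(-78), squaring gives (α - 28)^2 = -78, i.e. α^2 - 56α + 784 = -78, so α^2 - 56α + 862 = 0. The discriminant of x^2 - 56x + 862 is (-56)^2 - 4·(862) = 3136 - 3448 = -312, and 4·(-78) is not a perfect square in Q since -78 is squarefree and ≠ 1. Hence x^2 - 56x + 862 is irreducible over Q and is the minimal polynomial of α.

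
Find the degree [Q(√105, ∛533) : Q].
[Q(√105, ∛533) : Q] = 6

Let L = Q(√105, ∛533). Since Q(√105) ⊂ L and [Q(√105):Q] = 2, the tower law gives 2 | [L:Q]. Likewise Q(∛533) ⊂ L with [Q(∛533):Q] = 3 (because 533 is not a perfect cube), so 3 | [L:Q]. As gcd(2,3) = 1, [L:Q] is divisible by 6. Conversely L is generated over Q by √105 and ∛533, so [L:Q] ≤ 2·3 = 6. Therefore [Q(√105, ∛533) : Q] = 6.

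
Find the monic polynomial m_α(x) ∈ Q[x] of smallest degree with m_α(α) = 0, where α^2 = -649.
m_α(x) = x^2 + 649

α satisfies α^2 + 649 = 0, so x^2 + 649 annihilates α. Since d = -649 is squarefree and ≠ 1, it is not a perfect square in Q, so x^2 + 649 has no rational root and is therefore irreducible over Q (a degree-2 polynomial over a field is irreducible iff it has no root). Hence m_α(x) = x^2 + 649.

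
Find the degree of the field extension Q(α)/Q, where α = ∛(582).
[Q(α):Q] = 3

The minimal polynomial of α is x^3 - 582, irreducible over Q since 582 is not a perfect cube (so x^3 - 582 has no rational root). Hence [Q(α):Q] = deg(m_α) = 3.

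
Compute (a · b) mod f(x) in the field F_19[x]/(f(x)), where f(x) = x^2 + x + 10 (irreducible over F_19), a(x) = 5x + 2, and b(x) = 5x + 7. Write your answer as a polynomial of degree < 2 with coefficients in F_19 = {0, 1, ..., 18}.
a · b ≡ x + 11 (mod f(x))

Multiply in F_19[x]: a(x)·b(x) = (5x + 2)·(5x + 7) = 6x^2 + 7x + 14. This has degree ≥ 2, so divide by f(x) over F_19: 6x^2 + 7x + 14 = (6)·(x^2 + x + 10) + (x + 11). Hence a·b ≡ x + 11 (mod f). (F_19[x]/(f) is a field with 19^2 = 361 elements since f is irreducible of degree 2.)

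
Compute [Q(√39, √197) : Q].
[Q(√39, √197) : Q] = 4

[Q(√39):Q] = 2 (min poly x^2 - 39, irreducible since 39 is squarefree > 1). For the top step, suppose √197 ∈ Q(√39), say √197 = c + d√39 with c, d ∈ Q. Squaring: 197 = c^2 + 39d^2 + 2cd√39. Since √39 ∉ Q this forces 2cd = 0. If d = 0 then √197 = c ∈ Q, contradicting 197 squarefree > 1. If c = 0 then 197 = 39d^2, so 39·197 = (39d)^2 is a perfect square in Q — but 39·197 = 7683 is not a perfect square (since 39 and 197 are distinct squarefree integers). Contradiction. Hence √197 ∉ Q(√39), so x^2 - 197 stays irreducible over Q(√39) and [Q(√39, √197) : Q(√39)] = 2. By the tower law, [Q(√39, √197) : Q] = 2 · 2 = 4.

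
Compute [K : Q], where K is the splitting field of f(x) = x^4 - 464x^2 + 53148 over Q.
[K : Q] = 4

Solving the quadratic in x^2: x^2 = (464 ± √(464^2 - 4·53148))/2 = (464 ± √2704)/2 = (464 ± 52)/2, giving x^2 = 206 or x^2 = 258. So f(x) = (x^2 - 206)(x^2 - 258) and the roots of f are ±√206, ±√258. Hence the splitting field is K = Q(√206, √258). Since 206 and 258 are distinct squarefree integers > 1, their product 53148 is not a perfect square, so √258 ∉ Q(√206). By the tower law [K:Q] = [Q(√206,√258):Q(√206)] · [Q(√206):Q] = 2 · 2 = 4.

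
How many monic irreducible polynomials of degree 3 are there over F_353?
There are 14662208 monic irreducible polynomials of degree 3 over F_353

Each element of F_{353^3} that lies in no proper subfield is a root of exactly one monic irreducible of degree 3 over F_353, and each such polynomial has 3 distinct roots in F_{353^3}. By Möbius inversion the count is N_353(3) = (1/3) Σ_{d|3} μ(3/d) · 353^d = (1/3)(μ(3)·353^1 + μ(1)·353^3) = 43986624/3 = 14662208.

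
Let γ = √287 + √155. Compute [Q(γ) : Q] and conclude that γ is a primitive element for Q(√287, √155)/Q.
[Q(γ) : Q] = 4 (equivalently, Q(γ) = Q(√287, √155))

Obviously Q(γ) ⊆ Q(√287, √155), and [Q(√287, √155):Q] = 4 (since 287, 155 are distinct squarefree integers > 1 with 44485 not a perfect square). To show equality we compute the minimal polynomial of γ. From γ = √287 + √155: γ^2 = 287 + 2√(44485) + 155 = 442 + 2√(44485), so γ^2 - 442 = 2√(44485); squaring, (γ^2 - 442)^2 = 4·44485, i.e. γ^4 - 884γ^2 + 195364 - 177940 = 0, i.e. γ^4 - 884γ^2 + 17424 = 0. So γ is a root of x^4 - 884x^2 + 17424. This polynomial is irreducible over Q: it has no rational root (each ±√287 ± √155 is irrational), and any factorization into two quadratics over Q would force √(44485) ∈ Q (pairing opposite roots) or √287, √155 ∈ Q (other pairings), all impossible. Hence [Q(γ):Q] = 4 = [Q(√287, √155):Q], so Q(γ) = Q(√287, √155).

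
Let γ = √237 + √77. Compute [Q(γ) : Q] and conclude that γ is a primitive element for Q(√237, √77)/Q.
[Q(γ) : Q] = 4 (equivalently, Q(γ) = Q(√237, √77))

Obviously Q(γ) ⊆ Q(√237, √77), and [Q(√237, √77):Q] = 4 (since 237, 77 are distinct squarefree integers > 1 with 18249 not a perfect square). To show equality we compute the minimal polynomial of γ. From γ = √237 + √77: γ^2 = 237 + 2√(18249) + 77 = 314 + 2√(18249), so γ^2 - 314 = 2√(18249); squaring, (γ^2 - 314)^2 = 4·18249, i.e. γ^4 - 628γ^2 + 98596 - 72996 = 0, i.e. γ^4 - 628γ^2 + 25600 = 0. So γ is a root of x^4 - 628x^2 + 25600. This polynomial is irreducible over Q: it has no rational root (each ±√237 ± √77 is irrational), and any factorization into two quadratics over Q would force √(18249) ∈ Q (pairing opposite roots) or √237, √77 ∈ Q (other pairings), all impossible. Hence [Q(γ):Q] = 4 = [Q(√237, √77):Q], so Q(γ) = Q(√237, √77).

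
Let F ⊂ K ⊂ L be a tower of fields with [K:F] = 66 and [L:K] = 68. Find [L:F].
[L:F] = 4488

The tower law says that for any tower of field extensions F ⊂ K ⊂ L with finite degrees, [L:F] = [L:K] · [K:F]. Here this gives [L:F] = 68 · 66 = 4488.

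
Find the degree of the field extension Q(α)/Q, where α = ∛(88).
[Q(α):Q] = 3

The minimal polynomial of α is x^3 - 88, irreducible over Q since 88 is not a perfect cube (so x^3 - 88 has no rational root). Hence [Q(α):Q] = deg(m_α) = 3.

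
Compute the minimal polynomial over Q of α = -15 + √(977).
m_α(x) = x^2 + 30x - 752

From α + 15 = √(977), squaring gives (α + 15)^2 = 977, i.e. α^2 + 30α + 225 = 977, so α^2 + 30α - 752 = 0. The discriminant of x^2 + 30x - 752 is (30)^2 - 4·(-752) = 900 + 3008 = 3908, and 4·(977) is not a perfect square in Q since 977 is squarefree and ≠ 1. Hence x^2 + 30x - 752 is irreducible over Q and is the minimal polynomial of α.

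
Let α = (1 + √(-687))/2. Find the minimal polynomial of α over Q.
m_α(x) = x^2 - x + 172

From 2α - 1 = √(-687), squaring gives (2α - 1)^2 = -687, i.e. 4α^2 - 4α + 1 = -687, so α^2 - α + (1 + 687)/4 = 0. Since -687 ≡ 1 (mod 4), (1 + 687)/4 = 172 ∈ Z. The polynomial x^2 - x + 172 has discriminant 1 - 4·(172) = -687, which is not a perfect square in Q (d = -687 is squarefree and ≠ 1), so x^2 - x + 172 is irreducible over Q. It is the minimal polynomial of α.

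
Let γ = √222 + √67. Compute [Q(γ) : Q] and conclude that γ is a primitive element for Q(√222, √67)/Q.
[Q(γ) : Q] = 4 (equivalently, Q(γ) = Q(√222, √67))

Obviously Q(γ) ⊆ Q(√222, √67), and [Q(√222, √67):Q] = 4 (since 222, 67 are distinct squarefree integers > 1 with 14874 not a perfect square). To show equality we compute the minimal polynomial of γ. From γ = √222 + √67: γ^2 = 222 + 2√(14874) + 67 = 289 + 2√(14874), so γ^2 - 289 = 2√(14874); squaring, (γ^2 - 289)^2 = 4·14874, i.e. γ^4 - 578γ^2 + 83521 - 59496 = 0, i.e. γ^4 - 578γ^2 + 24025 = 0. So γ is a root of x^4 - 578x^2 + 24025. This polynomial is irreducible over Q: it has no rational root (each ±√222 ± √67 is irrational), and any factorization into two quadratics over Q would force √(14874) ∈ Q (pairing opposite roots) or √222, √67 ∈ Q (other pairings), all impossible. Hence [Q(γ):Q] = 4 = [Q(√222, √67):Q], so Q(γ) = Q(√222, √67).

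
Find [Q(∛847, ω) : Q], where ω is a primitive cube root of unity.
[Q(∛847, ω) : Q] = 6

[Q(∛847):Q] = 3 (min poly x^3 - 847, irreducible since 847 is not a perfect cube). [Q(ω):Q] = 2 (min poly x^2 + x + 1). Since Q(∛847) ⊂ R and ω ∉ R, we have ω ∉ Q(∛847), so x^2 + x + 1 remains irreducible over Q(∛847) and [Q(∛847, ω) : Q(∛847)] = 2. By the tower law, [Q(∛847, ω) : Q] = 3 · 2 = 6. (In fact Q(∛847, ω) is the splitting field of x^3 - 847 over Q.)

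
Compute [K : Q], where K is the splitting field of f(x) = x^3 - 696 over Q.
[K : Q] = 6

The roots of x^3 - 696 are ∛696, ω∛696, ω^2∛696 where ω = e^(2πi/3) is a primitive cube root of unity, so K = Q(∛696, ω). Now [Q(∛696):Q] = 3 (since 696 is not a perfect cube, x^3 - 696 is irreducible) and [Q(ω):Q] = 2. Both 2 and 3 divide [K:Q], and [K:Q] ≤ 3·2 = 6, so [K:Q] = 6. (Equivalently: Q(∛696) ⊂ R but ω ∉ R, so [K : Q(∛696)] = 2.)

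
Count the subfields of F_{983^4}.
F_{983^4} has 3 subfields

The subfields of F_{p^n} are exactly the fields F_{p^d} for d | n (each is the fixed field of the unique index-d subgroup of Gal(F_{p^n}/F_p) ≅ Z/nZ). The divisors of n = 4 are {1, 2, 4}, giving 3 subfields: F_{983^1}, F_{983^2}, F_{983^4}.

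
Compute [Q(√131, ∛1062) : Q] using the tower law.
[Q(√131, ∛1062) : Q] = 6

Let L = Q(√131, ∛1062). Since Q(√131) ⊂ L and [Q(√131):Q] = 2, the tower law gives 2 | [L:Q]. Likewise Q(∛1062) ⊂ L with [Q(∛1062):Q] = 3 (because 1062 is not a perfect cube), so 3 | [L:Q]. As gcd(2,3) = 1, [L:Q] is divisible by 6. Conversely L is generated over Q by √131 and ∛1062, so [L:Q] ≤ 2·3 = 6. Therefore [Q(√131, ∛1062) : Q] = 6.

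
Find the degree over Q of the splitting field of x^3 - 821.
[K : Q] = 6

The roots of x^3 - 821 are ∛821, ω∛821, ω^2∛821 where ω = e^(2πi/3) is a primitive cube root of unity, so K = Q(∛821, ω). Now [Q(∛821):Q] = 3 (since 821 is not a perfect cube, x^3 - 821 is irreducible) and [Q(ω):Q] = 2. Both 2 and 3 divide [K:Q], and [K:Q] ≤ 3·2 = 6, so [K:Q] = 6. (Equivalently: Q(∛821) ⊂ R but ω ∉ R, so [K : Q(∛821)] = 2.)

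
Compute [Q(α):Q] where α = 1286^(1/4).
[Q(α):Q] = 4

α is a root of x^4 - 1286. By Eisenstein's criterion at the prime p = 2 (which divides the constant term 1286 but p^2 = 4 does not, since 1286 is squarefree), x^4 - 1286 is irreducible over Q. Hence [Q(α):Q] = 4.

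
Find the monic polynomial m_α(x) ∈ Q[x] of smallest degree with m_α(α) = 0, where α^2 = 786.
m_α(x) = x^2 - 786

α satisfies α^2 - 786 = 0, so x^2 - 786 annihilates α. Since d = 786 is squarefree and ≠ 1, it is not a perfect square in Q, so x^2 - 786 has no rational root and is therefore irreducible over Q (a degree-2 polynomial over a field is irreducible iff it has no root). Hence m_α(x) = x^2 - 786.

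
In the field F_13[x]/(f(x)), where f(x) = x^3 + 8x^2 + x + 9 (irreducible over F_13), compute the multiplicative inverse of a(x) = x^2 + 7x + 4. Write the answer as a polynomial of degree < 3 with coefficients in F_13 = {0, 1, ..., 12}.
a(x)^(-1) ≡ 2x^2 + 4x + 8 (mod f(x))

Since f is irreducible over F_13, F_13[x]/(f) is a field and a(x) ≠ 0 has an inverse. Apply the extended Euclidean algorithm to f(x) and a(x) in F_13[x]: f(x) = (x + 1)·a(x) + (3x + 5);  a(x) = (9x + 9)·(3x + 5) + (11). The last nonzero remainder is the constant 11 = gcd(f, a) in F_13. Back-substituting through the division chain expresses 11 = s(x)·a(x) + t(x)·f(x) with s(x) ≡ 9x^2 + 5x + 10 (mod f), so (9x^2 + 5x + 10)·a(x) ≡ 11 (mod f). Multiplying by 11^(-1) ≡ 6 in F_13 gives a(x)^(-1) ≡ 6·(9x^2 + 5x + 10) ≡ 2x^2 + 4x + 8 (mod f). Check: (x^2 + 7x + 4)·(2x^2 + 4x + 8) = 2x^4 + 5x^3 + 5x^2 + 7x + 6 ≡ 1 (mod x^3 + 8x^2 + x + 9).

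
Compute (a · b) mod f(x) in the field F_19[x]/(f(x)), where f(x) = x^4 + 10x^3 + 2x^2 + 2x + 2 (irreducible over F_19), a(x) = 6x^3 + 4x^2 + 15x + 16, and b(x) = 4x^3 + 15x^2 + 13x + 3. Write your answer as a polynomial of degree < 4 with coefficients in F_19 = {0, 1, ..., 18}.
a · b ≡ 5x^3 + 5x^2 + 11x + 13 (mod f(x))

Multiply in F_19[x]: a(x)·b(x) = (6x^3 + 4x^2 + 15x + 16)·(4x^3 + 15x^2 + 13x + 3) = 5x^6 + 11x^5 + 8x^4 + 17x^3 + 10x^2 + 6x + 10. This has degree ≥ 4, so divide by f(x) over F_19: 5x^6 + 11x^5 + 8x^4 + 17x^3 + 10x^2 + 6x + 10 = (5x^2 + 18x + 8)·(x^4 + 10x^3 + 2x^2 + 2x + 2) + (5x^3 + 5x^2 + 11x + 13). Hence a·b ≡ 5x^3 + 5x^2 + 11x + 13 (mod f). (F_19[x]/(f) is a field with 19^4 = 130321 elements since f is irreducible of degree 4.)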